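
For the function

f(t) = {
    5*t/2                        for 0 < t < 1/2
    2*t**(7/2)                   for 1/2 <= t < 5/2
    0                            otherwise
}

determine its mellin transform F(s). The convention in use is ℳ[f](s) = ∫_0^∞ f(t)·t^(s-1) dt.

(2**(1/2 - s)*5**(s + 7/2)*(s + 1) + 2**(1/2 - s)*(-s - 1) + 5*(2*s + 7)/2**s)/(4*(s + 1)*(2*s + 7))
  Re(s) > -1

split f at 1/2: ℳ[f](s) collects 2 kernel integrals
segment [0, 1/2) carries 5*t/2; integrate it
∫ 2*t**(7/2)·t^(s-1) over [1/2, 5/2)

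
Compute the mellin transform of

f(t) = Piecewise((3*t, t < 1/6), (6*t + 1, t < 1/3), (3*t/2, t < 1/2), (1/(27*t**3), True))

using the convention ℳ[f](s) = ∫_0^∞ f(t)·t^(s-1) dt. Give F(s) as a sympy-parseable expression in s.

undo the common scale on t: t on [0, 1/2); 2*t + 1 on [1/2, 1); t/2 on [1, 3/2); …
treat the 4 regions marked off by 1/6, 1/3, 1/2 separately and sum
between 0 and 1/6 the integrand is 3*t·t^(s-1)
over [1/6, 1/3), the kernel integral of (6*t + 1) enters the sum
for t in [1/3, 1/2): the term is ∫ 3*t/2·t^(s-1)
for t in [1/2, ∞): the term is ∫ 1/(27*t**3)·t^(s-1)

(270*2**s*s**2 - 702*2**s*s - 324*2**s + 49*3**s*s**2 - 275*3**s*s - 162*s**2 + 378*s + 324)/(108*6**s*s*(s**2 - 2*s - 3))
  -1 < Re(s) < 3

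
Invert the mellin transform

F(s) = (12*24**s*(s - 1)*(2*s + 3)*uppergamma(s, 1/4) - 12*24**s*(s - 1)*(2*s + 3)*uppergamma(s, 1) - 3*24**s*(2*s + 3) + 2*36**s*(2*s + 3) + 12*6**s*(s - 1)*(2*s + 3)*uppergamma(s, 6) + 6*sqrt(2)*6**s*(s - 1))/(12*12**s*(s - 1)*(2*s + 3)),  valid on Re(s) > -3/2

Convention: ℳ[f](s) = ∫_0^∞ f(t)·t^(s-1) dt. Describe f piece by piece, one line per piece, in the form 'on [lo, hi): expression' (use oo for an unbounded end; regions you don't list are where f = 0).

summing 4 kernel integrals split by 1/2, 2, 3 yields ℳ[f](s)
the [0, 1/2) slice contributes ∫ t**(3/2)·t^(s-1) dt
on [1/2, 2) integrate f = exp(-t/2) against the kernel
over [2, 3), the kernel integral of 1/(2*t) enters the sum
for t in [3, ∞): the term is ∫ exp(-2*t)·t^(s-1)

on [0, 1/2): t**(3/2)
on [1/2, 2): exp(-t/2)
on [2, 3): 1/(2*t)
on [3, oo): exp(-2*t)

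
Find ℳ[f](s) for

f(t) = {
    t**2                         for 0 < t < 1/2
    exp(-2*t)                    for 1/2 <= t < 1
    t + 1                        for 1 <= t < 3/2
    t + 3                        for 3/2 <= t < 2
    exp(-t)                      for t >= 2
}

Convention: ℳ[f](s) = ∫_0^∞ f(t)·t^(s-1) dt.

(20*2**(2*s)*s*(s + 2) + 12*2**(2*s)*(s + 2) + 4*2**s*s*(s + 1)*(s + 2)*uppergamma(s, 2) - 8*2**s*s*(s + 2) - 4*2**s*(s + 2) - 8*3**s*s*(s + 2) - 8*3**s*(s + 2) + 4*s*(s + 1)*(s + 2)*uppergamma(s, 1) - 4*s*(s + 1)*(s + 2)*uppergamma(s, 2) + s*(s + 1))/(4*2**s*s*(s + 1)*(s + 2))
  Re(s) > -2

cuts at 1/2, 1, 3/2, 2: linearity sums the 5 kernel integrals
segment 0 to 1/2 holds t**2; add its integral
segment 1/2 to 1 holds exp(-2*t); add its integral
the [1, 3/2) slice contributes ∫ (t + 1)·t^(s-1) dt
segment [3/2, 2) carries (t + 3); integrate it
segment 2 to ∞ holds exp(-t); add its integral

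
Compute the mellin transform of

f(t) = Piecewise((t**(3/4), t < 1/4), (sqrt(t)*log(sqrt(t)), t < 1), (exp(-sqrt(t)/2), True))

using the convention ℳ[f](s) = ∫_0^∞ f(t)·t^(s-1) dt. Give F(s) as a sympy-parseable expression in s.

invert the power substitution to get t**(3/2) on [0, 1/2); t*log(t) on [1/2, 1); exp(-t/2) on [1, ∞)
breakpoints 1/4, 1: one integral from each of the 3 segments
the [0, 1/4) slice contributes ∫ t**(3/4)·t^(s-1) dt
∫ over [1/4, 1) of sqrt(t)*log(sqrt(t))·t^(s-1) joins the sum
on [1, ∞) integrate f = exp(-sqrt(t)/2) against the kernel

(2*2**(4*s)*(4*s + 3)*(4*s**2 + 4*s + 1)*uppergamma(2*s, 1/2) - 2*2**(2*s)*(4*s + 3) + s*(4*s + 3)*log(4) + 4*s + (4*s + 3)*log(2) + sqrt(2)*(4*s**2 + 4*s + 1) + 3)/(4**s*(4*s + 3)*(4*s**2 + 4*s + 1))
  Re(s) > -3/4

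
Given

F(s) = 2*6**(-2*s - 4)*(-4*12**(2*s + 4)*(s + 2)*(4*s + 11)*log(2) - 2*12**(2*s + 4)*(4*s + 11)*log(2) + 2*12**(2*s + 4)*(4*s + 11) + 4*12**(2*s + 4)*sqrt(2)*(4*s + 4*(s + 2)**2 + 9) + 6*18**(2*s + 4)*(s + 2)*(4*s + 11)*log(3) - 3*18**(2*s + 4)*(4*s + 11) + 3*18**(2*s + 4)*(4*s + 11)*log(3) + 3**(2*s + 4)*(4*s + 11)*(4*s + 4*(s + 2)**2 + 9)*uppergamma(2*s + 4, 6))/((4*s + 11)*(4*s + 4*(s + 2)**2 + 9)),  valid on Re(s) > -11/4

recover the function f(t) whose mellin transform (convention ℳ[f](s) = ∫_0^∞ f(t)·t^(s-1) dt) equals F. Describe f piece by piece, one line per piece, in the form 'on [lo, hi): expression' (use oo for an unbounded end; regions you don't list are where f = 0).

on [0, 4): t**(11/4)
on [4, 9): t**(5/2)*log(sqrt(t))
on [9, oo): t**2*exp(-2*sqrt(t))

remove the shared t-power first: t**(3/4) on [0, 4); sqrt(t)*log(sqrt(t)) on [4, 9); exp(-2*sqrt(t)) on [9, ∞)
remove the power substitution first: t**(3/2) on [0, 2); t*log(t) on [2, 3); exp(-2*t) on [3, ∞)
cuts at 4, 9: linearity sums the 3 kernel integrals
over [0, 4), the kernel integral of t**(11/4) enters the sum
the [4, 9) slice contributes ∫ t**(5/2)*log(sqrt(t))·t^(s-1) dt
for t in [9, ∞): the term is ∫ t**2*exp(-2*sqrt(t))·t^(s-1)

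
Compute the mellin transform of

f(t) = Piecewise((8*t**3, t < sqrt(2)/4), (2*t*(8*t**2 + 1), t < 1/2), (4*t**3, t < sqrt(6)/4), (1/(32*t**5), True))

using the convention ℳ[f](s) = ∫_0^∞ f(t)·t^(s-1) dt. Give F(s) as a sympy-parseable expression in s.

back out the common scale on t: t**3 on [0, sqrt(2)/2); t*(2*t**2 + 1) on [sqrt(2)/2, 1); t**3/2 on [1, sqrt(6)/2); …
the shared t-power comes off first: t**2 on [0, sqrt(2)/2); 2*t**2 + 1 on [sqrt(2)/2, 1); t**2/2 on [1, sqrt(6)/2); …
back out the power substitution: t on [0, 1/2); 2*t + 1 on [1/2, 1); t/2 on [1, 3/2); …
linearity at sqrt(2)/4, 1/2, sqrt(6)/4 turns ℳ[f](s) into 4 summed integrals
over [0, sqrt(2)/4), the kernel integral of 8*t**3 enters the sum
the [sqrt(2)/4, 1/2) slice contributes ∫ 2*t*(8*t**2 + 1)·t^(s-1) dt
for t in [1/2, sqrt(6)/4): the term is ∫ 4*t**3·t^(s-1)
for t in [sqrt(6)/4, ∞): the term is ∫ 1/(32*t**5)·t^(s-1)

2**(-3*s/2 - 5/2)*(135*2**(s/2 + 3/2)*(s - 5)*(s + 1) + 27*2**(s/2 + 7/2)*(s - 5) - 32*3**(s/2 + 1/2)*(s + 1)*(s + 3) + 3**(s/2 + 9/2)*(s - 5)*(s + 1) - 216*s - 162*(s - 5)*(s + 1) + 1080)/(27*(s - 5)*(s + 1)*(s + 3))
  -3 < Re(s) < 5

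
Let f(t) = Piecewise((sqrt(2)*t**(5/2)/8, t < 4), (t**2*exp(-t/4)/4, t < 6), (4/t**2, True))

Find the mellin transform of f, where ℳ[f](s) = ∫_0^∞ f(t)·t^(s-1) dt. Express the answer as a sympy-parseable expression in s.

reversing the common scale on t: t**(5/2) on [0, 2); t**2*exp(-t/2) on [2, 3); t**(-2) on [3, ∞)
peel off the shared t-power: sqrt(t) on [0, 2); exp(-t/2) on [2, 3); t**(-4) on [3, ∞)
summing 3 kernel integrals split by 4, 6 yields ℳ[f](s)
∫ sqrt(2)*t**(5/2)/8·t^(s-1) over [0, 4)
over [4, 6), the kernel integral of t**2*exp(-t/4)/4 enters the sum
on [6, ∞) integrate f = 4/t**2 against the kernel

2**s*(36*2**s*(s - 2)*(2*s + 5)*uppergamma(s + 2, 1) - 36*2**s*(s - 2)*(2*s + 5)*uppergamma(s + 2, 3/2) + 72*2**(s + 1/2)*(s - 2) - 3**s*(2*s + 5))/(9*(s - 2)*(2*s + 5))
  -5/2 < Re(s) < 2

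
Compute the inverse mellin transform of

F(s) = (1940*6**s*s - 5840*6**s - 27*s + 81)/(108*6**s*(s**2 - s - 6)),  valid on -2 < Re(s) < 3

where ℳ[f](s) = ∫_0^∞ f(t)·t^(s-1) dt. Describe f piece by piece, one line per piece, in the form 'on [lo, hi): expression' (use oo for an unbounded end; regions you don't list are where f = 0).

on [0, 1/6): 9*t**2
on [1/6, 1): 18*t**2
on [1, oo): 1/(27*t**3)

reversing the common scale on t: t**2 on [0, 1/2); 2*t**2 on [1/2, 3); t**(-3) on [3, ∞)
strip the shared t-power: t on [0, 1/2); 2*t on [1/2, 3); t**(-4) on [3, ∞)
linearity at 1/6, 1 turns ℳ[f](s) into 3 summed integrals
the [0, 1/6) slice contributes ∫ 9*t**2·t^(s-1) dt
∫ over [1/6, 1) of 18*t**2·t^(s-1) joins the sum
the [1, ∞) slice contributes ∫ 1/(27*t**3)·t^(s-1) dt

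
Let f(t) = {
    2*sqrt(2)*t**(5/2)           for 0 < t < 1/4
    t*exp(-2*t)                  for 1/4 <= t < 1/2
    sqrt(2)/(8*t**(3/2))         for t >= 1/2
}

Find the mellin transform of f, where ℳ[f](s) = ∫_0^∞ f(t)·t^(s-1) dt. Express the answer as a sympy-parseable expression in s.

(4*2**s*(2*s - 3)*(2*s + 5)*uppergamma(s + 1, 1/2) - 4*2**s*(2*s - 3)*(2*s + 5)*uppergamma(s + 1, 1) - 8*2**s*(2*s + 5) + sqrt(2)*(2*s - 3))/(8*2**(2*s)*(2*s - 3)*(2*s + 5))
  -5/2 < Re(s) < 3/2

peel off the shared t-power: 2*sqrt(2)*t**(3/2) on [0, 1/4); exp(-2*t) on [1/4, 1/2); sqrt(2)/(8*t**(5/2)) on [1/2, ∞)
reversing the common scale on t: t**(3/2) on [0, 1/2); exp(-t) on [1/2, 1); t**(-5/2) on [1, ∞)
along the cuts 1/4, 1/2, ℳ[f](s) splits into 3 integrals
between 0 and 1/4 the integrand is 2*sqrt(2)*t**(5/2)·t^(s-1)
segment 1/4 to 1/2 holds t*exp(-2*t); add its integral
on [1/2, ∞): add ∫ sqrt(2)/(8*t**(3/2))·t^(s-1) dt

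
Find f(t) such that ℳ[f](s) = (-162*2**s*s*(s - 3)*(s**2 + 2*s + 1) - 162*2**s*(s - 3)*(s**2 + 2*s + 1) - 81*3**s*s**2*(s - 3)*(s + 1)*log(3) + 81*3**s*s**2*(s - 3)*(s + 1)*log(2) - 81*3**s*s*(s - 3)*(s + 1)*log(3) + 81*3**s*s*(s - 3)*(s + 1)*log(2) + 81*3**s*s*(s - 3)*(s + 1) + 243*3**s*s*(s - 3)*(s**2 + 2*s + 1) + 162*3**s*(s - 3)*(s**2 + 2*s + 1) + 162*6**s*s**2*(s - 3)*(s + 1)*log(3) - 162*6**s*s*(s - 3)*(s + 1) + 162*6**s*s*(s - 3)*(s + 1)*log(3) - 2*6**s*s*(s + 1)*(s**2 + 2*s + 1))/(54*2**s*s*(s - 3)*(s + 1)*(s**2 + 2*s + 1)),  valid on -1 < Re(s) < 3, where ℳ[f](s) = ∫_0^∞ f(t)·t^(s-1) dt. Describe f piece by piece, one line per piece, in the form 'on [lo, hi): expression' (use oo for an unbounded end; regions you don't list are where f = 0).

on [0, 1): t
on [1, 3/2): t + 3
on [3/2, 3): t*log(t)
on [3, oo): t**(-3)

split f at 1, 3/2, 3: ℳ[f](s) collects 4 kernel integrals
on [0, 1): add ∫ t·t^(s-1) dt
over [1, 3/2), the kernel integral of (t + 3) enters the sum
[3/2, 3) adds the kernel integral of t*log(t)
∫ over [3, ∞) of t**(-3)·t^(s-1) joins the sum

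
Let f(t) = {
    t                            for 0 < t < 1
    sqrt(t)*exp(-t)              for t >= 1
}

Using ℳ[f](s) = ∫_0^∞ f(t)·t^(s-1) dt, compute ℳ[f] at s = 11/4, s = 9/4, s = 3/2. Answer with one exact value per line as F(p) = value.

strip the shared t-power: sqrt(t) on [0, 1); exp(-t) on [1, ∞)
decompose at 1; ℳ[f](s) sums the 2 pieces' integrals
piece [0, 1): integrate t against the kernel
for t in [1, ∞): the term is ∫ sqrt(t)*exp(-t)·t^(s-1)

F(11/4) = 4/15 + uppergamma(13/4, 1)
F(9/4) = 4/13 + uppergamma(11/4, 1)
F(3/2) = 2/5 + 2*exp(-1)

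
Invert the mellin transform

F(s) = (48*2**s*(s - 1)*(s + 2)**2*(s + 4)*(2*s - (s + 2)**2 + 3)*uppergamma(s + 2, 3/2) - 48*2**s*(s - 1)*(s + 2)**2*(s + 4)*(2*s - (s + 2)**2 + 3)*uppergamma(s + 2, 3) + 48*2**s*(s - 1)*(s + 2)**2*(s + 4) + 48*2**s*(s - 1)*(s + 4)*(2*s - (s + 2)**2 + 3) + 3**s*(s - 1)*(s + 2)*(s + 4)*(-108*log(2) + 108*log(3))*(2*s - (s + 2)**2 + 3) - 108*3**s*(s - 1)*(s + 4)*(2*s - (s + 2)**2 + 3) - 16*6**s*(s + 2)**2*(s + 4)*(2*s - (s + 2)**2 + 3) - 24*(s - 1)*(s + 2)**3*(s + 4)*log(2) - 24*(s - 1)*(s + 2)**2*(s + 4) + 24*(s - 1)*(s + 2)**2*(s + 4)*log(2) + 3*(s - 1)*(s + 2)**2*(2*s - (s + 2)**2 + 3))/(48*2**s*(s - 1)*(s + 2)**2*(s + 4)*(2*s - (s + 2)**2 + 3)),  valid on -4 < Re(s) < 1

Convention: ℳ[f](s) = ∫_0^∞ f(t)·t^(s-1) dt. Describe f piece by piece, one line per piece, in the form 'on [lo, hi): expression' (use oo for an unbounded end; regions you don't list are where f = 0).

reversing the shared t-power: t**3 on [0, 1/2); log(t) on [1/2, 1); t*log(t) on [1, 3/2); …
reversing the shared t-power: t on [0, 1/2); log(t)/t**2 on [1/2, 1); log(t)/t on [1, 3/2); …
the shared t-power comes off first: t**2 on [0, 1/2); log(t)/t on [1/2, 1); log(t) on [1, 3/2); …
breakpoints 1/2, 1, 3/2, 3: one integral from each of the 5 segments
on [0, 1/2) integrate f = t**4 against the kernel
[1/2, 1) adds the kernel integral of t*log(t)
on [1, 3/2) integrate f = t**2*log(t) against the kernel
∫ t**2*exp(-t)·t^(s-1) over [3/2, 3)
for t in [3, ∞): the term is ∫ 1/t·t^(s-1)

on [0, 1/2): t**4
on [1/2, 1): t*log(t)
on [1, 3/2): t**2*log(t)
on [3/2, 3): t**2*exp(-t)
on [3, oo): 1/t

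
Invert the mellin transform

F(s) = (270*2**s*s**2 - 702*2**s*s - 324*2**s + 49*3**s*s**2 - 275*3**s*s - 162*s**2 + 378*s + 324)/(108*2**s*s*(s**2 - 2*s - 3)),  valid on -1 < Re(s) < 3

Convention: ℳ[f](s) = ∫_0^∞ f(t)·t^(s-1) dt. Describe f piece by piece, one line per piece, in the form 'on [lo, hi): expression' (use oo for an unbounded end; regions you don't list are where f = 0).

on [0, 1/2): t
on [1/2, 1): 2*t + 1
on [1, 3/2): t/2
on [3/2, oo): t**(-3)

split f at 1/2, 1, 3/2: ℳ[f](s) collects 4 kernel integrals
piece [0, 1/2): integrate t against the kernel
∫ over [1/2, 1) of (2*t + 1)·t^(s-1) joins the sum
segment 1 to 3/2 holds t/2; add its integral
segment 3/2 to ∞ holds t**(-3); add its integral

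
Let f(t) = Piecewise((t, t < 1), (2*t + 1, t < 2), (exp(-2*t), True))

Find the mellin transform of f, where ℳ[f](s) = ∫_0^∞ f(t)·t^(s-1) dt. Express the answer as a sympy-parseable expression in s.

(2**s*s*(s + 1)*uppergamma(s, 4) - 2*4**s*s - 4**s + 5*8**s*s + 8**s)/(4**s*s*(s + 1))
  Re(s) > -1

slice at 1, 2, transform all 3 pieces, and sum them
∫ t·t^(s-1) over [0, 1)
for t in [1, 2): the term is ∫ (2*t + 1)·t^(s-1)
over [2, ∞), the kernel integral of exp(-2*t) enters the sum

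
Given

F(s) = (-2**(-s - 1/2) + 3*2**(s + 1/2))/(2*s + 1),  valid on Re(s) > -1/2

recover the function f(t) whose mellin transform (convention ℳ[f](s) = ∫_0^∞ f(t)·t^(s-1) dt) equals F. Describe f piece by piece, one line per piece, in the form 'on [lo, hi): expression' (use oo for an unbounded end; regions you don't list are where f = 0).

cuts at 1/2: linearity sums the 2 kernel integrals
∫ over [0, 1/2) of sqrt(t)·t^(s-1) joins the sum
piece [1/2, 2): integrate 3*sqrt(t)/2 against the kernel

on [0, 1/2): sqrt(t)
on [1/2, 2): 3*sqrt(t)/2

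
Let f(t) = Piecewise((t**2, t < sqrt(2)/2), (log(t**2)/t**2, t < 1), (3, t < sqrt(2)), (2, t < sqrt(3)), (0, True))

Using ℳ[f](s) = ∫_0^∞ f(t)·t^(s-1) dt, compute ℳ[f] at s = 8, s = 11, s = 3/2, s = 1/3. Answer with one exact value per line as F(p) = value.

F(8) = log(2)/48 + 62869/2880
F(11) = sqrt(2)*(-220480*sqrt(2) + 5148*log(2) + 4315123 + 32752512*sqrt(6))/1482624
F(3/2) = 2**(1/4)*(-210*2**(3/4) - 84*log(2) + 28*sqrt(2) + 28*6**(3/4) + 339)/42
F(1/3) = -243/25 - 3*2**(5/6)*log(2)/5 + 579*2**(5/6)/700 + 3*2**(1/6) + 6*3**(1/6)

back out the power substitution: t on [0, 1/2); log(t)/t on [1/2, 1); 3 on [1, 2); …
integrate the 4 segments split at sqrt(2)/2, 1, sqrt(2), then add the results
[0, sqrt(2)/2) adds the kernel integral of t**2
segment sqrt(2)/2 to 1 holds log(t**2)/t**2; add its integral
the [1, sqrt(2)) slice contributes ∫ 3·t^(s-1) dt
between sqrt(2) and sqrt(3) the integrand is 2·t^(s-1)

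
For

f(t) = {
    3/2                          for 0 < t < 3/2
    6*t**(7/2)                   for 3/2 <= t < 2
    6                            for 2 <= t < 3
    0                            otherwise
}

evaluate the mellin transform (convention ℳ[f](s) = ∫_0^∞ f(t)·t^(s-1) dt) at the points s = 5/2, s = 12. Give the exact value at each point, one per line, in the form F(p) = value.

F(5/2) = -48*sqrt(2)/5 + 27*sqrt(6)/40 + 108*sqrt(3)/5 + 3367/64
F(12) = -43046721*sqrt(6)/507904 + 393216*sqrt(2)/31 + 8640551921/32768

along the cuts 3/2, 2, ℳ[f](s) splits into 3 integrals
segment 0 to 3/2 holds 3/2; add its integral
piece [3/2, 2): integrate 6*t**(7/2) against the kernel
piece [2, 3): integrate 6 against the kernel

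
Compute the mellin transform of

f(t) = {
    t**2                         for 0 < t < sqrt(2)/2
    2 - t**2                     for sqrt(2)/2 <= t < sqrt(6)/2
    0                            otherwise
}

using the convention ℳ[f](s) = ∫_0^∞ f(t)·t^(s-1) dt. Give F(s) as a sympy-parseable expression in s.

invert the power substitution to get t on [0, 1/2); 2 - t on [1/2, 3/2)
split f at sqrt(2)/2: ℳ[f](s) collects 2 kernel integrals
on [0, sqrt(2)/2) integrate f = t**2 against the kernel
[sqrt(2)/2, sqrt(6)/2) adds the kernel integral of (2 - t**2)

(3**(s/2)*s/2 + 4*3**(s/2) - s - 4)/(2*2**(s/2)*s*(s/2 + 1))
  Re(s) > -2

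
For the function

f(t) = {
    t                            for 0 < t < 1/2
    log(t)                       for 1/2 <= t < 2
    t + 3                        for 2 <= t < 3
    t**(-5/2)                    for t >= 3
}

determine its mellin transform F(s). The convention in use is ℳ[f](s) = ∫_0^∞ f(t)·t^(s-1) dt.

(-270*2**(2*s)*s**2*(2*s - 5) + 54*2**(2*s)*s*(s + 1)*(2*s - 5)*log(2) - 162*2**(2*s)*s*(2*s - 5) - 54*2**(2*s)*(s + 1)*(2*s - 5) - 4*sqrt(3)*6**s*s**2*(s + 1) + 324*6**s*s**2*(2*s - 5) + 162*6**s*s*(2*s - 5) + 27*s**2*(2*s - 5) + 54*s*(s + 1)*(2*s - 5)*log(2) + (2*s - 5)*(54*s + 54))/(54*2**s*s**2*(s + 1)*(2*s - 5))
  -1 < Re(s) < 5/2

cuts at 1/2, 2, 3: linearity sums the 4 kernel integrals
segment [0, 1/2) carries t; integrate it
between 1/2 and 2 the integrand is log(t)·t^(s-1)
∫ over [2, 3) of (t + 3)·t^(s-1) joins the sum
over [3, ∞), the kernel integral of t**(-5/2) enters the sum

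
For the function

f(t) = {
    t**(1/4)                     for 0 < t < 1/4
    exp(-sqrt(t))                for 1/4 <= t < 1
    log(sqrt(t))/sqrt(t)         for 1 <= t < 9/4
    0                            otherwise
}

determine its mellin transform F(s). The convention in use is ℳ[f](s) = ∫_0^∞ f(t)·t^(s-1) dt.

2**(1 - 2*s)*(4**s*(4*s + 1)*(4*s**2 - 4*s + 1)*uppergamma(2*s, 1/2) - 4**s*(4*s + 1)*(4*s**2 - 4*s + 1)*uppergamma(2*s, 1) + 4**s*(12*s + 3)/3 + 9**s*s*(4*s + 1)*(-4*log(2) + 4*log(3))/3 + 9**s*(-8*s - 2)/3 + 9**s*(4*s + 1)*(-2*log(3) + 2*log(2))/3 + sqrt(2)*(12*s**2 - 12*s + 3)/3)/((4*s + 1)*(4*s**2 - 4*s + 1))
  Re(s) > -1/4

peel off the power substitution: sqrt(t) on [0, 1/2); exp(-t) on [1/2, 1); log(t)/t on [1, 3/2)
summing 3 kernel integrals split by 1/4, 1 yields ℳ[f](s)
on [0, 1/4): add ∫ t**(1/4)·t^(s-1) dt
over [1/4, 1), the kernel integral of exp(-sqrt(t)) enters the sum
∫ log(sqrt(t))/sqrt(t)·t^(s-1) over [1, 9/4)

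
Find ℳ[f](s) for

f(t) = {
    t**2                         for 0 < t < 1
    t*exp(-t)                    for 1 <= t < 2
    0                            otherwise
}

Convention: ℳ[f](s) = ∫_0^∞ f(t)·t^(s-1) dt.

((s + 2)*uppergamma(s + 1, 1) - (s + 2)*uppergamma(s + 1, 2) + 1)/(s + 2)
  Re(s) > -2

remove the shared t-power first: t**(3/2) on [0, 1); sqrt(t)*exp(-t) on [1, 2)
peel off the shared t-power: t on [0, 1); exp(-t) on [1, 2)
f breaks at 1 into 2 integrals to sum
over [0, 1), the kernel integral of t**2 enters the sum
[1, 2) adds the kernel integral of t*exp(-t)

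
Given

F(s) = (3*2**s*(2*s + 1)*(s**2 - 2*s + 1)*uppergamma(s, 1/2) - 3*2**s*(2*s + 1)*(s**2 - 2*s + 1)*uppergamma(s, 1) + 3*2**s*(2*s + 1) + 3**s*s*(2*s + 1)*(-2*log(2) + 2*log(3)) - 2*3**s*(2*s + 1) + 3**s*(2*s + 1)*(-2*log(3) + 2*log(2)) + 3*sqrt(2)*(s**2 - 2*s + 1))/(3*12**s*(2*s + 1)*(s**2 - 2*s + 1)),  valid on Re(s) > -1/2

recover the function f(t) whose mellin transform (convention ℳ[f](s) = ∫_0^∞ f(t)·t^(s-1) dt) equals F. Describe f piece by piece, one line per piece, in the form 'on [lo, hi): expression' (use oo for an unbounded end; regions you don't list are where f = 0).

remove the common scale on t first: sqrt(2)*sqrt(t) on [0, 1/4); exp(-2*t) on [1/4, 1/2); log(2*t)/(2*t) on [1/2, 3/4)
the common scale on t comes off first: sqrt(t) on [0, 1/2); exp(-t) on [1/2, 1); log(t)/t on [1, 3/2)
the 3 pieces separated at 1/12, 1/6 each add one integral
segment [0, 1/12) carries sqrt(6)*sqrt(t); integrate it
over [1/12, 1/6), the kernel integral of exp(-6*t) enters the sum
on [1/6, 1/4): add ∫ log(6*t)/(6*t)·t^(s-1) dt

on [0, 1/12): sqrt(6)*sqrt(t)
on [1/12, 1/6): exp(-6*t)
on [1/6, 1/4): log(6*t)/(6*t)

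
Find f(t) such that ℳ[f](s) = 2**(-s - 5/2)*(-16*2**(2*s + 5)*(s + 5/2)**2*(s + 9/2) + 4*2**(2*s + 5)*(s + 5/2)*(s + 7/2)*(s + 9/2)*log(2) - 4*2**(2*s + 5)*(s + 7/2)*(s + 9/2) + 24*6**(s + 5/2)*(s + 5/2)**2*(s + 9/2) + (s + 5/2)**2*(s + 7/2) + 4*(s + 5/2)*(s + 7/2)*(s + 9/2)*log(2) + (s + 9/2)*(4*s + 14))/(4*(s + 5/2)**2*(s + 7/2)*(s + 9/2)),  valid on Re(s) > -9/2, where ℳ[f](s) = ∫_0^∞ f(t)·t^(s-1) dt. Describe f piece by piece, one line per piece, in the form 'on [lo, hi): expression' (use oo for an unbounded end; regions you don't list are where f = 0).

undo the shared t-power: t**(5/2) on [0, 1/2); sqrt(t)*log(t) on [1/2, 2); 2*t**(3/2) on [2, 3)
invert the shared t-power to get t**2 on [0, 1/2); log(t) on [1/2, 2); 2*t on [2, 3)
decompose at 1/2, 2; ℳ[f](s) sums the 3 pieces' integrals
the [0, 1/2) slice contributes ∫ t**(9/2)·t^(s-1) dt
piece [1/2, 2): integrate t**(5/2)*log(t) against the kernel
[2, 3) adds the kernel integral of 2*t**(7/2)

on [0, 1/2): t**(9/2)
on [1/2, 2): t**(5/2)*log(t)
on [2, 3): 2*t**(7/2)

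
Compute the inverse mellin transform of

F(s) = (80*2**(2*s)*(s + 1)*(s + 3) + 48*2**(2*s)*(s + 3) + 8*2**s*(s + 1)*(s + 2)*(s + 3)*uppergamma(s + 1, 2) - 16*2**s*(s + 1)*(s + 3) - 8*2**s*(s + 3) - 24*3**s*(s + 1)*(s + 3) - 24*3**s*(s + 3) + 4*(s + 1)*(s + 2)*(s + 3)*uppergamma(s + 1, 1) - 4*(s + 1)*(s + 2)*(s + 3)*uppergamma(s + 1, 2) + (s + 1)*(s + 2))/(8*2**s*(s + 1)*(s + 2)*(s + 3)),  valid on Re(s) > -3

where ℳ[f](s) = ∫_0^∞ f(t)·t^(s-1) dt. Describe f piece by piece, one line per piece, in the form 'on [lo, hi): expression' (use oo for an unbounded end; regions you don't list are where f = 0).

undo the shared t-power: t**2 on [0, 1/2); exp(-2*t) on [1/2, 1); t + 1 on [1, 3/2); …
linearity at 1/2, 1, 3/2, 2 turns ℳ[f](s) into 5 summed integrals
[0, 1/2) adds the kernel integral of t**3
[1/2, 1) adds the kernel integral of t*exp(-2*t)
the [1, 3/2) slice contributes ∫ t*(t + 1)·t^(s-1) dt
segment [3/2, 2) carries t*(t + 3); integrate it
∫ t*exp(-t)·t^(s-1) over [2, ∞)

on [0, 1/2): t**3
on [1/2, 1): t*exp(-2*t)
on [1, 3/2): t*(t + 1)
on [3/2, 2): t*(t + 3)
on [2, oo): t*exp(-t)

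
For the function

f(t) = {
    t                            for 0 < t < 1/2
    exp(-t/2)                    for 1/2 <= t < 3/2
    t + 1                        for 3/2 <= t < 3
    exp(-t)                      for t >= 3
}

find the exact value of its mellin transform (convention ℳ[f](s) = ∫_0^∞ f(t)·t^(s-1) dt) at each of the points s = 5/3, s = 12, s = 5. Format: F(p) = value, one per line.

decompose at 1/2, 3/2, 3; ℳ[f](s) sums the 4 pieces' integrals
on [0, 1/2): add ∫ t·t^(s-1) dt
segment [1/2, 3/2) carries exp(-t/2); integrate it
piece [3/2, 3): integrate (t + 1) against the kernel
[3, ∞) adds the kernel integral of exp(-t)

F(5/3) = 2**(1/3)*(-279*3**(2/3) - 640*2**(1/3)*uppergamma(5/3, 3/4) + 15 + 160*2**(2/3)*uppergamma(5/3, 3) + 640*2**(1/3)*uppergamma(5/3, 1/4) + 828*6**(2/3))/320
F(12) = -354434904271143*exp(-3/4)/1024 + 35548619933/212992 + 801693126*exp(-3) + 214975636319885*exp(-1/4)/1024
F(5) = -12993*exp(-3/4)/8 + 393*exp(-3) + 80009/480 + 7889*exp(-1/4)/8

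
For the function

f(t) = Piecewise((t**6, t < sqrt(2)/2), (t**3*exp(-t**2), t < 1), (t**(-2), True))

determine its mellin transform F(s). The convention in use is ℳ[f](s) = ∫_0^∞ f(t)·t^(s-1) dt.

2**(-s/2 - 7/2)*(2**(s/2 + 5/2)*(s - 2)*(s + 6)*uppergamma(s/2 + 3/2, 1/2) - 2**(s/2 + 5/2)*(s - 2)*(s + 6)*uppergamma(s/2 + 3/2, 1) + 2**(s/2 + 7/2)*(-s - 6) + sqrt(2)*(s - 2))/((s - 2)*(s + 6))
  -6 < Re(s) < 2

strip the shared t-power: t**5 on [0, sqrt(2)/2); t**2*exp(-t**2) on [sqrt(2)/2, 1); t**(-3) on [1, ∞)
invert the shared t-power to get t**3 on [0, sqrt(2)/2); exp(-t**2) on [sqrt(2)/2, 1); t**(-5) on [1, ∞)
peel off the power substitution: t**(3/2) on [0, 1/2); exp(-t) on [1/2, 1); t**(-5/2) on [1, ∞)
breakpoints sqrt(2)/2, 1: one integral from each of the 3 segments
on [0, sqrt(2)/2) integrate f = t**6 against the kernel
on [sqrt(2)/2, 1): add ∫ t**3*exp(-t**2)·t^(s-1) dt
[1, ∞) adds the kernel integral of t**(-2)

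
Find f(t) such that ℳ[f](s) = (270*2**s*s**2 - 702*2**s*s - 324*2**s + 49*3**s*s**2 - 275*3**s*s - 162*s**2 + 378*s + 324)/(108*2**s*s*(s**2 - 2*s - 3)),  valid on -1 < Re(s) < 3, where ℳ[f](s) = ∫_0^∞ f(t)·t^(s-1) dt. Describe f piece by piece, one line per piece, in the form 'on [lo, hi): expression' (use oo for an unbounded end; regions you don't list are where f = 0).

breakpoints 1/2, 1, 3/2: one integral from each of the 4 segments
segment 0 to 1/2 holds t; add its integral
∫ (2*t + 1)·t^(s-1) over [1/2, 1)
∫ t/2·t^(s-1) over [1, 3/2)
between 3/2 and ∞ the integrand is t**(-3)·t^(s-1)

on [0, 1/2): t
on [1/2, 1): 2*t + 1
on [1, 3/2): t/2
on [3/2, oo): t**(-3)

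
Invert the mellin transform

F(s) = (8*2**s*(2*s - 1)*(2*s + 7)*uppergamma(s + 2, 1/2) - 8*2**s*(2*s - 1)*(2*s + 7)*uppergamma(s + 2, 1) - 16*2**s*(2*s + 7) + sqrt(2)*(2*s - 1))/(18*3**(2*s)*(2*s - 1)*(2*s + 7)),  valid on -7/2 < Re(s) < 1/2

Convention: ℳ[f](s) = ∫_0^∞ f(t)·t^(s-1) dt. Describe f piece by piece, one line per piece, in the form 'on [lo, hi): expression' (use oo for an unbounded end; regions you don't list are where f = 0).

peel off the common scale on t: 3*sqrt(6)*t**(7/2)/4 on [0, 1/3); t**2*exp(-3*t/2) on [1/3, 2/3); 4*sqrt(6)/(27*sqrt(t)) on [2/3, ∞)
remove the shared t-power first: 3*sqrt(6)*t**(3/2)/4 on [0, 1/3); exp(-3*t/2) on [1/3, 2/3); 4*sqrt(6)/(27*t**(5/2)) on [2/3, ∞)
undo the common scale on t: t**(3/2) on [0, 1/2); exp(-t) on [1/2, 1); t**(-5/2) on [1, ∞)
integrate the 3 segments split at 1/9, 2/9, then add the results
between 0 and 1/9 the integrand is 243*sqrt(2)*t**(7/2)/4·t^(s-1)
segment [1/9, 2/9) carries 9*t**2*exp(-9*t/2); integrate it
on [2/9, ∞): add ∫ 4*sqrt(2)/(27*sqrt(t))·t^(s-1) dt

on [0, 1/9): 243*sqrt(2)*t**(7/2)/4
on [1/9, 2/9): 9*t**2*exp(-9*t/2)
on [2/9, oo): 4*sqrt(2)/(27*sqrt(t))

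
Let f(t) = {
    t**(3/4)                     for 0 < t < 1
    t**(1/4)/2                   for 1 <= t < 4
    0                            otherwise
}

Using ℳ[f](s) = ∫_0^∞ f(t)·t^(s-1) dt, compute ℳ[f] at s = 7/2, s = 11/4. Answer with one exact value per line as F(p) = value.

F(7/2) = 26/255 + 256*sqrt(2)/15
F(11/4) = 151/14

remove the power substitution first: t**(3/2) on [0, 1); sqrt(t)/2 on [1, 2)
strip the shared t-power: t on [0, 1); 1/2 on [1, 2)
linearity at 1 turns ℳ[f](s) into 2 summed integrals
∫ over [0, 1) of t**(3/4)·t^(s-1) joins the sum
on [1, 4): add ∫ t**(1/4)/2·t^(s-1) dt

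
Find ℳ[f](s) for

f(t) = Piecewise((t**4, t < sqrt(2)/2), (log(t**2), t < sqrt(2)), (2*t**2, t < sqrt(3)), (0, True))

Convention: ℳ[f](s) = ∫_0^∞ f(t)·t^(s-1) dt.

peel off the power substitution: t**2 on [0, 1/2); log(t) on [1/2, 2); 2*t on [2, 3)
f breaks at sqrt(2)/2, sqrt(2) into 3 integrals to sum
for t in [0, sqrt(2)/2): the term is ∫ t**4·t^(s-1)
over [sqrt(2)/2, sqrt(2)), the kernel integral of log(t**2) enters the sum
segment [sqrt(2), sqrt(3)) carries 2*t**2; integrate it

(sqrt(2)/2)**s*(-16*2**s*s**2*(s + 4) + 4*2**s*s*(s + 2)*(s + 4)*log(2) - 8*2**s*(s + 2)*(s + 4) + 24*6**(s/2)*s**2*(s + 4) + s**2*(s + 2) + 4*s*(s + 2)*(s + 4)*log(2) + 8*(s + 2)*(s + 4))/(4*s**2*(s + 2)*(s + 4))
  Re(s) > -4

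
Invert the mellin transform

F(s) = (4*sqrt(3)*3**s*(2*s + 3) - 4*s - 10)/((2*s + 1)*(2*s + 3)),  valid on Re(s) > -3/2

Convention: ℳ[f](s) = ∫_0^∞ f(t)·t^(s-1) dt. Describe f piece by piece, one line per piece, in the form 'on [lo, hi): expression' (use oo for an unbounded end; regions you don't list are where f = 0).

on [0, 1): t**(3/2)
on [1, 3): 2*sqrt(t)

split f at 1: ℳ[f](s) collects 2 kernel integrals
on [0, 1) integrate f = t**(3/2) against the kernel
on [1, 3) integrate f = 2*sqrt(t) against the kernel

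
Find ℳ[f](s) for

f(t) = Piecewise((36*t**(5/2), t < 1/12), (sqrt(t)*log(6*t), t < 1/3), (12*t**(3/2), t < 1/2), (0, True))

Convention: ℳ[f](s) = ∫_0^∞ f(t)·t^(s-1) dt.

peel off the shared t-power: 36*t**2 on [0, 1/12); log(6*t) on [1/12, 1/3); 12*t on [1/3, 1/2)
peel off the common scale on t: 4*t**2 on [0, 1/4); log(2*t) on [1/4, 1); 4*t on [1, 3/2)
back out the common scale on t: t**2 on [0, 1/2); log(t) on [1/2, 2); 2*t on [2, 3)
along the cuts 1/12, 1/3, ℳ[f](s) splits into 3 integrals
over [0, 1/12), the kernel integral of 36*t**(5/2) enters the sum
on [1/12, 1/3) integrate f = sqrt(t)*log(6*t) against the kernel
for t in [1/3, 1/2): the term is ∫ 12*t**(3/2)·t^(s-1)

3**(1/2 - s)*(-32*2**(2*s)*(2*s + 1)**2*(2*s + 5) - 16*2**(2*s)*(2*s + 3)*(2*s + 5) + 8*4**s*(2*s + 1)*(2*s + 3)*(2*s + 5)*log(2) + 24*6**(s + 1/2)*(2*s + 1)**2*(2*s + 5) + (2*s + 1)**2*(2*s + 3) + 4*(2*s + 1)*(2*s + 3)*(2*s + 5)*log(2) + 8*(2*s + 3)*(2*s + 5))/(12*2**(2*s)*(2*s + 1)**2*(2*s + 3)*(2*s + 5))
  Re(s) > -5/2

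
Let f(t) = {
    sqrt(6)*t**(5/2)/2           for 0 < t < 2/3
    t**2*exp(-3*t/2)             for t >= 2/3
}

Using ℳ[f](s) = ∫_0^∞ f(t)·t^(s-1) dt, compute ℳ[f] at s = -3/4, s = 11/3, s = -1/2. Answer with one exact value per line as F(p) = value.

F(-3/4) = 2*54**(1/4)*(7*uppergamma(5/4, 1) + 4)/63
F(11/3) = 32*12**(1/3)*(6 + 37*uppergamma(17/3, 1))/26973
F(-1/2) = sqrt(6)*(2 + E*(sqrt(pi)*erfc(1) + 1))*exp(-1)/9

remove the shared t-power first: sqrt(6)*sqrt(t)/2 on [0, 2/3); exp(-3*t/2) on [2/3, ∞)
reversing the common scale on t: sqrt(t) on [0, 1); exp(-t) on [1, ∞)
f breaks at 2/3 into 2 integrals to sum
segment 0 to 2/3 holds sqrt(6)*t**(5/2)/2; add its integral
segment 2/3 to ∞ holds t**2*exp(-3*t/2); add its integral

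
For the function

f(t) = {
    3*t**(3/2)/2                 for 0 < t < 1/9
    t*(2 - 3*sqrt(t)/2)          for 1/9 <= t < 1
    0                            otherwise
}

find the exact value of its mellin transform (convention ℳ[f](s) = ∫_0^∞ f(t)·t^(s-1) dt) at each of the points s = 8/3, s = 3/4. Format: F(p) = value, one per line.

F(8/3) = 51/275 - 28*3**(2/3)/601425
F(3/4) = 10/21 - 44*sqrt(3)/5103

back out the shared t-power: 3*sqrt(t)/2 on [0, 1/9); 2 - 3*sqrt(t)/2 on [1/9, 1)
the power substitution comes off first: 3*t/2 on [0, 1/3); 2 - 3*t/2 on [1/3, 1)
peel off the common scale on t: t on [0, 1/2); 2 - t on [1/2, 3/2)
treat the 2 regions marked off by 1/9 separately and sum
over [0, 1/9), the kernel integral of 3*t**(3/2)/2 enters the sum
[1/9, 1) adds the kernel integral of t*(2 - 3*sqrt(t)/2)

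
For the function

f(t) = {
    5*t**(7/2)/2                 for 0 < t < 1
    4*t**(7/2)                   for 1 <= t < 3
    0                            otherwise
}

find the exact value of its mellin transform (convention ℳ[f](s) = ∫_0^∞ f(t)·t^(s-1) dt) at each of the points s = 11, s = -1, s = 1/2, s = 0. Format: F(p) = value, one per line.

F(11) = -3/29 + 38263752*sqrt(3)/29
F(-1) = -3/5 + 72*sqrt(3)/5
F(1/2) = 645/8
F(0) = -3/7 + 216*sqrt(3)/7

the 2 pieces separated at 1 each add one integral
∫ over [0, 1) of 5*t**(7/2)/2·t^(s-1) joins the sum
between 1 and 3 the integrand is 4*t**(7/2)·t^(s-1)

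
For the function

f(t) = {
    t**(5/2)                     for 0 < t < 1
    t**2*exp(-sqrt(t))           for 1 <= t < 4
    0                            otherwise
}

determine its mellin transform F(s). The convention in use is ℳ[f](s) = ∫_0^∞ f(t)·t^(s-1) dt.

peel off the shared t-power: sqrt(t) on [0, 1); exp(-sqrt(t)) on [1, 4)
back out the power substitution: t on [0, 1); exp(-t) on [1, 2)
f breaks at 1 into 2 integrals to sum
piece [0, 1): integrate t**(5/2) against the kernel
over [1, 4), the kernel integral of t**2*exp(-sqrt(t)) enters the sum

2*((2*s + 5)*uppergamma(2*s + 4, 1) - (2*s + 5)*uppergamma(2*s + 4, 2) + 1)/(2*s + 5)
  Re(s) > -5/2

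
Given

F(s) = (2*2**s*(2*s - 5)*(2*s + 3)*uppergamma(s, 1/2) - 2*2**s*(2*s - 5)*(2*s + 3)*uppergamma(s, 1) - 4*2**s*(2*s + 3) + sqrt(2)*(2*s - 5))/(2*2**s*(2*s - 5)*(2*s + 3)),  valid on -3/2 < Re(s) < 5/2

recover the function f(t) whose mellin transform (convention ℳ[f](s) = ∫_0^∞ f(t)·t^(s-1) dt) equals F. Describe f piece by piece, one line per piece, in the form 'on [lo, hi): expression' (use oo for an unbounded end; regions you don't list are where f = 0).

on [0, 1/2): t**(3/2)
on [1/2, 1): exp(-t)
on [1, oo): t**(-5/2)

integrate the 3 segments split at 1/2, 1, then add the results
segment 0 to 1/2 holds t**(3/2); add its integral
for t in [1/2, 1): the term is ∫ exp(-t)·t^(s-1)
∫ t**(-5/2)·t^(s-1) over [1, ∞)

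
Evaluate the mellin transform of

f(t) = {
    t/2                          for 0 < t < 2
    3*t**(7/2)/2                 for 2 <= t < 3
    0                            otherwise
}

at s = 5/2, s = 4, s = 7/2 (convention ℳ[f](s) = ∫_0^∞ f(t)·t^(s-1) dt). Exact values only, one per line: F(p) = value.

F(5/2) = 8*sqrt(2)/7 + 665/4
F(4) = -128*sqrt(2)/5 + 16/5 + 2187*sqrt(3)/5
F(7/2) = 16*sqrt(2)/9 + 6177/14

the 2 pieces separated at 2 each add one integral
between 0 and 2 the integrand is t/2·t^(s-1)
between 2 and 3 the integrand is 3*t**(7/2)/2·t^(s-1)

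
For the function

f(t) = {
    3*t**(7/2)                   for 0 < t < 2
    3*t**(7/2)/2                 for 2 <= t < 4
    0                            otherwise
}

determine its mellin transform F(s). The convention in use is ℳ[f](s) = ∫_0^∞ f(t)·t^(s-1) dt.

24*(16*2**(2*s) + 2**(s + 1/2))/(2*s + 7)
  Re(s) > -7/2

integrate the 2 segments split at 2, then add the results
segment 0 to 2 holds 3*t**(7/2); add its integral
∫ over [2, 4) of 3*t**(7/2)/2·t^(s-1) joins the sum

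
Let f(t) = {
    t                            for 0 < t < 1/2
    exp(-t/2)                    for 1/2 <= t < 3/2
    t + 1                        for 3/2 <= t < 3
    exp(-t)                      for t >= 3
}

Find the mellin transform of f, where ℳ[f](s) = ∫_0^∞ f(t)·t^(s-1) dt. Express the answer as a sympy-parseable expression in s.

split f at 1/2, 3/2, 3: ℳ[f](s) collects 4 kernel integrals
segment [0, 1/2) carries t; integrate it
on [1/2, 3/2) integrate f = exp(-t/2) against the kernel
piece [3/2, 3): integrate (t + 1) against the kernel
∫ exp(-t)·t^(s-1) over [3, ∞)

(2*2**s*s*(s + 1)*uppergamma(s, 3) - 5*3**s*s - 2*3**s + 2*4**s*s*(s + 1)*uppergamma(s, 1/4) - 2*4**s*s*(s + 1)*uppergamma(s, 3/4) + 8*6**s*s + 2*6**s + s)/(2*2**s*s*(s + 1))
  Re(s) > -1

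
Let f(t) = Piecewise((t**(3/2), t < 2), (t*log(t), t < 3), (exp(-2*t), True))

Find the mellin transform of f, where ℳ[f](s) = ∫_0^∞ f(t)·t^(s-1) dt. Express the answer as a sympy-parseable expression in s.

cuts at 2, 3: linearity sums the 3 kernel integrals
on [0, 2) integrate f = t**(3/2) against the kernel
∫ t*log(t)·t^(s-1) over [2, 3)
over [3, ∞), the kernel integral of exp(-2*t) enters the sum

(-12**s*s*(2*s + 3)*log(4) - 12**s*(2*s + 3)*log(4) + 12**s*(4*s + 6) + 12**s*sqrt(2)*(4*s**2 + 8*s + 4) + 3*18**s*s*(2*s + 3)*log(3) + 18**s*(-6*s - 9) + 3*18**s*(2*s + 3)*log(3) + 3**s*(2*s + 3)*(s**2 + 2*s + 1)*uppergamma(s, 6))/(6**s*(2*s + 3)*(s**2 + 2*s + 1))
  Re(s) > -3/2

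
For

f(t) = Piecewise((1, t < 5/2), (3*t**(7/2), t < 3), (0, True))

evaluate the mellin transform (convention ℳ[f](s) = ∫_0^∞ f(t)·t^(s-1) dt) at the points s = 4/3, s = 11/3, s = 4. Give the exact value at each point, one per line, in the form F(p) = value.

integrate the 2 segments split at 5/2, then add the results
segment 0 to 5/2 holds 1; add its integral
segment 5/2 to 3 holds 3*t**(7/2); add its integral

F(4/3) = -5625*2**(1/6)*5**(5/6)/464 + 15*2**(2/3)*5**(1/3)/16 + 1458*3**(5/6)/29
F(11/3) = -703125*2**(5/6)*5**(1/6)/5504 + 375*2**(1/3)*5**(2/3)/176 + 39366*3**(1/6)/43
F(4) = -15625*sqrt(10)/128 + 625/64 + 4374*sqrt(3)/5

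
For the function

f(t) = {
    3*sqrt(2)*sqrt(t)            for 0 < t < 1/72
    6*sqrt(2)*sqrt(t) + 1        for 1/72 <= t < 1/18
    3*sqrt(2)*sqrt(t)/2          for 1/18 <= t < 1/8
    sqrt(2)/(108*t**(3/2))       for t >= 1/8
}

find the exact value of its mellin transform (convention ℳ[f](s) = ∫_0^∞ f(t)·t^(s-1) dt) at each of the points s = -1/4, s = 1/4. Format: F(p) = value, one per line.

F(-1/4) = 2**(3/4)*sqrt(3)*(sqrt(2) + 599*sqrt(3)/567 + 2)
F(1/4) = 2**(1/4)*(-210*sqrt(3) + 167 + 270*sqrt(6))/270

strip the common scale on t: 3*sqrt(t) on [0, 1/36); 6*sqrt(t) + 1 on [1/36, 1/9); 3*sqrt(t)/2 on [1/9, 1/4); …
undo the power substitution: 3*t on [0, 1/6); 6*t + 1 on [1/6, 1/3); 3*t/2 on [1/3, 1/2); …
back out the common scale on t: t on [0, 1/2); 2*t + 1 on [1/2, 1); t/2 on [1, 3/2); …
cuts at 1/72, 1/18, 1/8: linearity sums the 4 kernel integrals
on [0, 1/72) integrate f = 3*sqrt(2)*sqrt(t) against the kernel
segment [1/72, 1/18) carries (6*sqrt(2)*sqrt(t) + 1); integrate it
segment 1/18 to 1/8 holds 3*sqrt(2)*sqrt(t)/2; add its integral
∫ sqrt(2)/(108*t**(3/2))·t^(s-1) over [1/8, ∞)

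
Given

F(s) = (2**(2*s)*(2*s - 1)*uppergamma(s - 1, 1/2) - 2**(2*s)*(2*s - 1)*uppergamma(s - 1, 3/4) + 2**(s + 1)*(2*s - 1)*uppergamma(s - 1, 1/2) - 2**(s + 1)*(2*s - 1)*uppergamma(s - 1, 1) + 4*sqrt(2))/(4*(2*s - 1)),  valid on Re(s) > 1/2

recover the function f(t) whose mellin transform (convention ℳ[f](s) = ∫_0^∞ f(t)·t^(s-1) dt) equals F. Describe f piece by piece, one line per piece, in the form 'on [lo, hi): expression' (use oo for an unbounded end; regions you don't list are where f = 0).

on [0, 1): sqrt(2)/(2*sqrt(t))
on [1, 2): exp(-t/2)/t
on [2, 3): exp(-t/4)/t

the shared t-power comes off first: sqrt(2)*sqrt(t)/2 on [0, 1); exp(-t/2) on [1, 2); exp(-t/4) on [2, 3)
invert the common scale on t to get sqrt(t) on [0, 1/2); exp(-t) on [1/2, 1); exp(-t/2) on [1, 3/2)
split f at 1, 2: ℳ[f](s) collects 3 kernel integrals
piece [0, 1): integrate sqrt(2)/(2*sqrt(t)) against the kernel
∫ exp(-t/2)/t·t^(s-1) over [1, 2)
over [2, 3), the kernel integral of exp(-t/4)/t enters the sum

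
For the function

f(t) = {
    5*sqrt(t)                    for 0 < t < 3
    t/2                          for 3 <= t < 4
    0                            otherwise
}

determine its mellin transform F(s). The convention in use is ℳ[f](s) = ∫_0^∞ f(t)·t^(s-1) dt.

(4*2**(2*s)*(2*s + 1) - 3*3**s*(2*s + 1) + 20*3**(s + 1/2)*(s + 1))/(2*(s + 1)*(2*s + 1))
  Re(s) > -1/2

linearity at 3 turns ℳ[f](s) into 2 summed integrals
between 0 and 3 the integrand is 5*sqrt(t)·t^(s-1)
piece [3, 4): integrate t/2 against the kernel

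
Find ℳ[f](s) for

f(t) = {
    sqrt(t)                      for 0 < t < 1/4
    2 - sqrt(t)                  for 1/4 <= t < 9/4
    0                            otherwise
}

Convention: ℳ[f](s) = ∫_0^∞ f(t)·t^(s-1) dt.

(9**s*s + 2*9**s - 2*s - 2)/(4**s*s*(2*s + 1))
  Re(s) > -1/2

back out the power substitution: t on [0, 1/2); 2 - t on [1/2, 3/2)
slice at 1/4, transform all 2 pieces, and sum them
∫ over [0, 1/4) of sqrt(t)·t^(s-1) joins the sum
∫ over [1/4, 9/4) of (2 - sqrt(t))·t^(s-1) joins the sum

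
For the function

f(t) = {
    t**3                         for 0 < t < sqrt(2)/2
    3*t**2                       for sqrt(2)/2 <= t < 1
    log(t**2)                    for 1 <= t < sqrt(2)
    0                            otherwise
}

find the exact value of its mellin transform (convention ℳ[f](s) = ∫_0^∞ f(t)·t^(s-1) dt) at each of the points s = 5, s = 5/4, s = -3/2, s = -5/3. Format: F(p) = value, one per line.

F(5) = sqrt(2)*(-15536 + 11567*sqrt(2) + 35840*log(2))/44800
F(5/4) = -32*2**(5/8)/25 - 3*2**(3/8)/13 + 2**(7/8)/34 + 4*2**(5/8)*log(2)/5 + 716/325
F(-3/2) = -3*2**(3/4) - 2**(1/4)*log(2)/3 - 2**(1/4)/9 + 62/9
F(-5/3) = -9*2**(5/6)/2 - 9*2**(1/6)/25 - 3*2**(1/6)*log(2)/10 + 3*2**(1/3)/8 + 243/25

invert the power substitution to get t**(3/2) on [0, 1/2); 3*t on [1/2, 1); log(t) on [1, 2)
summing 3 kernel integrals split by sqrt(2)/2, 1 yields ℳ[f](s)
∫ over [0, sqrt(2)/2) of t**3·t^(s-1) joins the sum
[sqrt(2)/2, 1) adds the kernel integral of 3*t**2
[1, sqrt(2)) adds the kernel integral of log(t**2)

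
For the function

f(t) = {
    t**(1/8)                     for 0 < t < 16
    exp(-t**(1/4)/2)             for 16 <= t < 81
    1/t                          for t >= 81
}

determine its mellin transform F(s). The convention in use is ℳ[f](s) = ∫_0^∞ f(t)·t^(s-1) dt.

(324*2**(4*s)*(s - 1)*(8*s + 1)*uppergamma(4*s, 1) - 324*2**(4*s)*(s - 1)*(8*s + 1)*uppergamma(4*s, 3/2) + 648*2**(4*s + 1/2)*(s - 1) - 81**s*(8*s + 1))/(81*(s - 1)*(8*s + 1))
  -1/8 < Re(s) < 1

strip the power substitution: t**(1/4) on [0, 4); exp(-sqrt(t)/2) on [4, 9); t**(-2) on [9, ∞)
strip the power substitution: sqrt(t) on [0, 2); exp(-t/2) on [2, 3); t**(-4) on [3, ∞)
f breaks at 16, 81 into 3 integrals to sum
between 0 and 16 the integrand is t**(1/8)·t^(s-1)
over [16, 81), the kernel integral of exp(-t**(1/4)/2) enters the sum
∫ 1/t·t^(s-1) over [81, ∞)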